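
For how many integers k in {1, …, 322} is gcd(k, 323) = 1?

288

Prime factors of 323: 17, 19. Count integers ≤ 322 divisible by none of them.
By inclusion–exclusion: 322 − ⌊322/17⌋ − ⌊322/19⌋ + ⌊322/323⌋ = 288.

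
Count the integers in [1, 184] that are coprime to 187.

187 = 11·17. Inclusion–exclusion on these primes:
184 − ⌊184/11⌋ − ⌊184/17⌋ + ⌊184/187⌋ = 158

158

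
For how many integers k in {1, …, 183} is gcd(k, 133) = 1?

149

133 = 7·19. Inclusion–exclusion on these primes:
183 − ⌊183/7⌋ − ⌊183/19⌋ + ⌊183/133⌋ = 149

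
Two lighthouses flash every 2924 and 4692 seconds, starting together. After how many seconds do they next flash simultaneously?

2924 = 2² · 17 · 43; 4692 = 2² · 3 · 17 · 23
max exponents: 2² · 3 · 17 · 23 · 43 = 201756

201756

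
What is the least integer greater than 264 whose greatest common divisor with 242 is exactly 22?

Multiples of 22 above 264: 22·13, 22·14, … . Need the cofactor coprime to 242/22 = 11.
Checking s = 13, 14, … the first with gcd(s, 11) = 1 is s = 13, giving 286.

286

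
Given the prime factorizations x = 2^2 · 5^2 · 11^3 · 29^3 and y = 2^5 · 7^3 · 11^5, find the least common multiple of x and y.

max exponent per prime: 2^5 · 5^2 · 7^3 · 11^5 · 29^3 = 1077808307021600

1077808307021600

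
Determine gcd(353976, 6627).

353976 = 2³ · 3 · 7³ · 43
6627 = 3 · 47²
Common: 3 = 3

3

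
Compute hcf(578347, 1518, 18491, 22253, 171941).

11

gcd(578347, 1518): 578347 = 380·1518 + 1507; 1518 = 1·1507 + 11; 1507 = 137·11 + 0 → 11
gcd(11, 18491): 18491 = 1681·11 + 0 → 11
gcd(11, 22253): 22253 = 2023·11 + 0 → 11
gcd(11, 171941): 171941 = 15631·11 + 0 → 11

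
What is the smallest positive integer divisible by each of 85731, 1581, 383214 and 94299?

36923910130146

lcm(85731, 1581) = 85731·1581/gcd = 135540711/51 = 2657661
lcm(2657661, 383214) = 2657661·383214/gcd = 1018452902454/51 = 19969664754
lcm(19969664754, 94299) = 19969664754·94299/gcd = 1883119416637446/51 = 36923910130146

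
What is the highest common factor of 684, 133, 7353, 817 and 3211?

19

684 = 2² · 3² · 19; 133 = 7 · 19; 7353 = 3² · 19 · 43; 817 = 19 · 43; 3211 = 13² · 19
gcd takes min exponent of each prime: 19 = 19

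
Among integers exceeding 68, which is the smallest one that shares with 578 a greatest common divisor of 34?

gcd(x, 578) = 34 forces 34 | x; write x = 34s. Then gcd(34s, 34·17) = 34·gcd(s, 17), so need gcd(s, 17) = 1.
34s > 68 gives s ≥ 3. The least s ≥ 3 coprime to 17 is 3, so x = 34·3 = 102.

102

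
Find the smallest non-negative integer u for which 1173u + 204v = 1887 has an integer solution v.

gcd(1173, 204) = 51 (Euclid: 1173 = 5·204 + 153; 204 = 1·153 + 51; 153 = 3·51 + 0), and 51 | 1887.
Extended Euclid: 1173·(-1) + 204·(6) = 51. Scale by 37: u₀ = -37.
General solution u = u₀ + 4t; reducing mod 4 gives u = 3 (and v = -8).

3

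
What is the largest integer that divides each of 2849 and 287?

2849 = 7 · 11 · 37
287 = 7 · 41
Common: 7 = 7

7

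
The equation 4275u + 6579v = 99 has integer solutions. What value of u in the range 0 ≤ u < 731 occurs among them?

Euclid: 6579 = 1·4275 + 2304; 4275 = 1·2304 + 1971; 2304 = 1·1971 + 333; 1971 = 5·333 + 306; 333 = 1·306 + 27; 306 = 11·27 + 9; 27 = 3·9 + 0 → gcd = 9; 99 = 9·11.
Back-substitution yields 4275·(237) + 6579·(-154) = 9, so one solution is u = 237·11 = 2607, v = -154·11 = -1694.
Solutions in u differ by 6579/9 = 731; the one in [0, 731) is 2607 mod 731 = 414.

414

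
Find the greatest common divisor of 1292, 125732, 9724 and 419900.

68

gcd(1292, 125732): 125732 = 97·1292 + 408; 1292 = 3·408 + 68; 408 = 6·68 + 0 → 68
gcd(68, 9724): 9724 = 143·68 + 0 → 68
gcd(68, 419900): 419900 = 6175·68 + 0 → 68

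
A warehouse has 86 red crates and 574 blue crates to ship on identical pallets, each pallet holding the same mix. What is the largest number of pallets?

Euclid: 574 = 6·86 + 58; 86 = 1·58 + 28; 58 = 2·28 + 2; 28 = 14·2 + 0. Last nonzero remainder: 2.

2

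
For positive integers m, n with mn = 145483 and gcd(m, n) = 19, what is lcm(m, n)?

For any two positive integers, gcd × lcm equals their product. Hence lcm = 145483 / 19 = 7657.

7657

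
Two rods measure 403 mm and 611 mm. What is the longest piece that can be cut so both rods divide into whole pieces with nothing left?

403 = 13 · 31
611 = 13 · 47
Common: 13 = 13

13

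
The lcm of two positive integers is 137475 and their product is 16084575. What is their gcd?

117

gcd·lcm = product, so gcd = 16084575/137475 = 117.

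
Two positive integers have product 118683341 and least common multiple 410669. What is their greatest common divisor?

289

From gcd × lcm = mn: gcd = 118683341 / 410669 = 289.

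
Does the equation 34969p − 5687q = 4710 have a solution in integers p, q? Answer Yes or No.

gcd(34969, 5687): 34969 = 6·5687 + 847; 5687 = 6·847 + 605; 847 = 1·605 + 242; 605 = 2·242 + 121; 242 = 2·121 + 0 → 121
121 does not divide 4710, so a solution does not exist.

No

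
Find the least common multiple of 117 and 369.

gcd first: 369 = 3·117 + 18; 117 = 6·18 + 9; 18 = 2·9 + 0 → gcd = 9
lcm = 117·369/gcd = 43173/9 = 4797

4797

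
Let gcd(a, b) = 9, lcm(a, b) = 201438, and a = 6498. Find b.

279

Using ab = gcd(a,b)·lcm(a,b) = 9·201438 = 1812942, we get b = 1812942/6498 = 279.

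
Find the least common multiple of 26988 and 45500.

23614500

gcd first: 45500 = 1·26988 + 18512; 26988 = 1·18512 + 8476; 18512 = 2·8476 + 1560; 8476 = 5·1560 + 676; 1560 = 2·676 + 208; 676 = 3·208 + 52; 208 = 4·52 + 0 → gcd = 52
lcm = 26988·45500/gcd = 1227954000/52 = 23614500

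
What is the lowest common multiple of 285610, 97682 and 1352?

285610 = 2 · 5 · 13⁴; 97682 = 2 · 13² · 17²; 1352 = 2³ · 13²
lcm takes max exponent of each prime: 2³ · 5 · 13⁴ · 17² = 330165160

330165160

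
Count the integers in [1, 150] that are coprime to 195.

Prime factors of 195: 3, 5, 13. Count integers ≤ 150 divisible by none of them.
By inclusion–exclusion: 150 − ⌊150/3⌋ − ⌊150/5⌋ − ⌊150/13⌋ + ⌊150/15⌋ + ⌊150/39⌋ + ⌊150/65⌋ − ⌊150/195⌋ = 74.

74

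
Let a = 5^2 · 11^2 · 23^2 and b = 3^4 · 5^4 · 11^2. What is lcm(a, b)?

3240455625

max exponent per prime: 3^4 · 5^4 · 11^2 · 23^2 = 3240455625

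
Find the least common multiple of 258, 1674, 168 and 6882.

258 = 2 · 3 · 43; 1674 = 2 · 3³ · 31; 168 = 2³ · 3 · 7; 6882 = 2 · 3 · 31 · 37
lcm takes max exponent of each prime: 2³ · 3³ · 7 · 31 · 37 · 43 = 74573352

74573352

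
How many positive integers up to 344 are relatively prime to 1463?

Prime factors of 1463: 7, 11, 19. Count integers ≤ 344 divisible by none of them.
By inclusion–exclusion: 344 − ⌊344/7⌋ − ⌊344/11⌋ − ⌊344/19⌋ + ⌊344/77⌋ + ⌊344/133⌋ + ⌊344/209⌋ − ⌊344/1463⌋ = 253.

253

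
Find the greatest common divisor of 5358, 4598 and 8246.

38

5358 = 2 · 3 · 19 · 47; 4598 = 2 · 11² · 19; 8246 = 2 · 7 · 19 · 31
gcd takes min exponent of each prime: 2 · 19 = 38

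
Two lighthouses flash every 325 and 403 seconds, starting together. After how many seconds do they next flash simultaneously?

10075

gcd first: 403 = 1·325 + 78; 325 = 4·78 + 13; 78 = 6·13 + 0 → gcd = 13
lcm = 325·403/gcd = 130975/13 = 10075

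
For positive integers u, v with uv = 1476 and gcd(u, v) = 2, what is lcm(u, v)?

Since gcd(u,v)·lcm(u,v) = uv, lcm = 1476/2 = 738.

738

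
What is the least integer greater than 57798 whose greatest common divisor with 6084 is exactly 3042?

gcd(x, 6084) = 3042 forces 3042 | x; write x = 3042s. Then gcd(3042s, 3042·2) = 3042·gcd(s, 2), so need gcd(s, 2) = 1.
3042s > 57798 gives s ≥ 20. The least s ≥ 20 coprime to 2 is 21, so x = 3042·21 = 63882.

63882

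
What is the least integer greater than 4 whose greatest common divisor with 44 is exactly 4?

8

44 = 4·11. Any t with gcd(t, 44) = 4 is a multiple of 4, say 4s, with s coprime to 11.
Need s > 4/4, so s ≥ 2. First s ≥ 2 with gcd(s, 11) = 1 is s = 2. Thus t = 4·2 = 8.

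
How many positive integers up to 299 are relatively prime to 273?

158

273 = 3·7·13. Inclusion–exclusion on these primes:
299 − ⌊299/3⌋ − ⌊299/7⌋ − ⌊299/13⌋ + ⌊299/21⌋ + ⌊299/39⌋ + ⌊299/91⌋ − ⌊299/273⌋ = 158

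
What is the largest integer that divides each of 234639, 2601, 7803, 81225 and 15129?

9

234639 = 3² · 29² · 31; 2601 = 3² · 17²; 7803 = 3³ · 17²; 81225 = 3² · 5² · 19²; 15129 = 3² · 41²
gcd takes min exponent of each prime: 3² = 9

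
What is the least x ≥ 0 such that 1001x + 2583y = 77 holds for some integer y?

Euclid: 2583 = 2·1001 + 581; 1001 = 1·581 + 420; 581 = 1·420 + 161; 420 = 2·161 + 98; 161 = 1·98 + 63; 98 = 1·63 + 35; 63 = 1·35 + 28; 35 = 1·28 + 7; 28 = 4·7 + 0 → gcd = 7; 77 = 7·11.
Back-substitution yields 1001·(80) + 2583·(-31) = 7, so one solution is x = 80·11 = 880, y = -31·11 = -341.
Solutions in x differ by 2583/7 = 369; the one in [0, 369) is 880 mod 369 = 142.

142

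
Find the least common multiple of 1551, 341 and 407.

lcm(1551, 341) = 1551·341/gcd = 528891/11 = 48081
lcm(48081, 407) = 48081·407/gcd = 19568967/11 = 1778997

1778997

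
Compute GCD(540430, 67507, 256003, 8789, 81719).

187

gcd(540430, 67507): 540430 = 8·67507 + 374; 67507 = 180·374 + 187; 374 = 2·187 + 0 → 187
gcd(187, 256003): 256003 = 1369·187 + 0 → 187
gcd(187, 8789): 8789 = 47·187 + 0 → 187
gcd(187, 81719): 81719 = 437·187 + 0 → 187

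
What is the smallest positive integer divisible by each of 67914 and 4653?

3191958

67914 = 2 · 3² · 7³ · 11; 4653 = 3² · 11 · 47
max exponents: 2 · 3² · 7³ · 11 · 47 = 3191958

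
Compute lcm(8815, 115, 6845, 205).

277557905

8815 = 5 · 41 · 43; 115 = 5 · 23; 6845 = 5 · 37²; 205 = 5 · 41
lcm takes max exponent of each prime: 5 · 23 · 37² · 41 · 43 = 277557905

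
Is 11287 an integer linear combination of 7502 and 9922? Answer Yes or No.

No

gcd(7502, 9922): 9922 = 1·7502 + 2420; 7502 = 3·2420 + 242; 2420 = 10·242 + 0 → 242
242 does not divide 11287, so a solution does not exist.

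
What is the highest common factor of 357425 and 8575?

357425 = 5² · 17 · 29²
8575 = 5² · 7³
Common: 5² = 25

25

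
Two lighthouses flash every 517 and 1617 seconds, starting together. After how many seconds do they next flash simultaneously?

gcd first: 1617 = 3·517 + 66; 517 = 7·66 + 55; 66 = 1·55 + 11; 55 = 5·11 + 0 → gcd = 11
lcm = 517·1617/gcd = 835989/11 = 75999

75999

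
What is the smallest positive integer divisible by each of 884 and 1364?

gcd first: 1364 = 1·884 + 480; 884 = 1·480 + 404; 480 = 1·404 + 76; 404 = 5·76 + 24; 76 = 3·24 + 4; 24 = 6·4 + 0 → gcd = 4
lcm = 884·1364/gcd = 1205776/4 = 301444

301444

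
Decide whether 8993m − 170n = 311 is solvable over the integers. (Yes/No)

No

By Bézout, 8993m − 170n = 311 has integer solutions iff gcd(8993, 170) | 311.
Euclid: 8993 = 52·170 + 153; 170 = 1·153 + 17; 153 = 9·17 + 0. gcd = 17; 311 mod 17 = 5. No.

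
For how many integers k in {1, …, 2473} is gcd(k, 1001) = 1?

1001 = 7·11·13. Inclusion–exclusion on these primes:
2473 − ⌊2473/7⌋ − ⌊2473/11⌋ − ⌊2473/13⌋ + ⌊2473/77⌋ + ⌊2473/91⌋ + ⌊2473/143⌋ − ⌊2473/1001⌋ = 1780

1780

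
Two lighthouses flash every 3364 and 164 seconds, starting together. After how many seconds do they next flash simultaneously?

137924

gcd first: 3364 = 20·164 + 84; 164 = 1·84 + 80; 84 = 1·80 + 4; 80 = 20·4 + 0 → gcd = 4
lcm = 3364·164/gcd = 551696/4 = 137924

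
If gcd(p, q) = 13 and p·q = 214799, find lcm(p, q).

16523

For any two positive integers, gcd × lcm equals their product. Hence lcm = 214799 / 13 = 16523.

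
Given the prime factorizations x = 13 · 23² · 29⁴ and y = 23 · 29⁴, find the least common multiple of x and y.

max exponent per prime: 13 · 23² · 29⁴ = 4863971437

4863971437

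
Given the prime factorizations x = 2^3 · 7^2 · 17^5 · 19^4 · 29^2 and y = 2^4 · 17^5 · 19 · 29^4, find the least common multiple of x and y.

max exponent per prime: 2^4 · 7^2 · 17^5 · 19^4 · 29^4 = 102604655130563241488

102604655130563241488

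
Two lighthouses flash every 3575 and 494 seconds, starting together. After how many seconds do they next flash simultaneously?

135850

3575 = 5² · 11 · 13; 494 = 2 · 13 · 19
max exponents: 2 · 5² · 11 · 13 · 19 = 135850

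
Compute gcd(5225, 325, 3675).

gcd(5225, 325): 5225 = 16·325 + 25; 325 = 13·25 + 0 → 25
gcd(25, 3675): 3675 = 147·25 + 0 → 25

25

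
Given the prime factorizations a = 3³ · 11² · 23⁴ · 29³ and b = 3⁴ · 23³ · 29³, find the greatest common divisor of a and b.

8012006001

min exponent per shared prime: 3³ · 23³ · 29³ = 8012006001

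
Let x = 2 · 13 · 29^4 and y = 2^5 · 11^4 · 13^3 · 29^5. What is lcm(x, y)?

21112553610312736

max exponent per prime: 2^5 · 11^4 · 13^3 · 29^5 = 21112553610312736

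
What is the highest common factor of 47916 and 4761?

9

Euclid: 47916 = 10·4761 + 306; 4761 = 15·306 + 171; 306 = 1·171 + 135; 171 = 1·135 + 36; 135 = 3·36 + 27; 36 = 1·27 + 9; 27 = 3·9 + 0. Last nonzero remainder: 9.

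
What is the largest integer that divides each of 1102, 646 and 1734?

1102 = 2 · 19 · 29; 646 = 2 · 17 · 19; 1734 = 2 · 3 · 17²
gcd takes min exponent of each prime: 2 = 2

2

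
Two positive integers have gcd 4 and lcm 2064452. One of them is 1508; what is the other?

p·q = gcd·lcm = 4·2064452 = 8257808, so q = 8257808/1508 = 5476.

5476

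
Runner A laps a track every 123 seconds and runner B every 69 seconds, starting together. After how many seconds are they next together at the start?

2829

123 = 3 · 41; 69 = 3 · 23
max exponents: 3 · 23 · 41 = 2829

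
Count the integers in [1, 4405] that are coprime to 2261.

2261 = 7·17·19. Inclusion–exclusion on these primes:
4405 − ⌊4405/7⌋ − ⌊4405/17⌋ − ⌊4405/19⌋ + ⌊4405/119⌋ + ⌊4405/133⌋ + ⌊4405/323⌋ − ⌊4405/2261⌋ = 3368

3368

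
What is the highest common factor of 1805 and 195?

Euclid: 1805 = 9·195 + 50; 195 = 3·50 + 45; 50 = 1·45 + 5; 45 = 9·5 + 0. Last nonzero remainder: 5.

5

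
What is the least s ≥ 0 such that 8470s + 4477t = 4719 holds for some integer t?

18

Reduce mod 4477: 8470s ≡ 4719 (mod 4477). With g = gcd(8470, 4477) = 121 dividing 4719, divide through: 70s ≡ 39 (mod 37).
Since gcd(70, 37) = 1, s ≡ 39·(70)⁻¹ ≡ 18 (mod 37). Smallest non-negative: 18.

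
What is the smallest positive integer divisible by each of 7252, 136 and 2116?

7252 = 2² · 7² · 37; 136 = 2³ · 17; 2116 = 2² · 23²
lcm takes max exponent of each prime: 2³ · 7² · 17 · 23² · 37 = 130434472

130434472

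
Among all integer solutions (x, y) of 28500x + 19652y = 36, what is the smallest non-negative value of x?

4280

Euclid: 28500 = 1·19652 + 8848; 19652 = 2·8848 + 1956; 8848 = 4·1956 + 1024; 1956 = 1·1024 + 932; 1024 = 1·932 + 92; 932 = 10·92 + 12; 92 = 7·12 + 8; 12 = 1·8 + 4; 8 = 2·4 + 0 → gcd = 4; 36 = 4·9.
Back-substitution yields 28500·(-1708) + 19652·(2477) = 4, so one solution is x = -1708·9 = -15372, y = 2477·9 = 22293.
Solutions in x differ by 19652/4 = 4913; the one in [0, 4913) is -15372 mod 4913 = 4280.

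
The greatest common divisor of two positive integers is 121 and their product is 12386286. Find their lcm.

102366

Since gcd(p,q)·lcm(p,q) = pq, lcm = 12386286/121 = 102366.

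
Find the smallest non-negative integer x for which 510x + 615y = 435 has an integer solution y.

Reduce mod 615: 510x ≡ 435 (mod 615). With g = gcd(510, 615) = 15 dividing 435, divide through: 34x ≡ 29 (mod 41).
Since gcd(34, 41) = 1, x ≡ 29·(34)⁻¹ ≡ 31 (mod 41). Smallest non-negative: 31.

31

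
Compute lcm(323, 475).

8075

323 = 17 · 19; 475 = 5² · 19
max exponents: 5² · 17 · 19 = 8075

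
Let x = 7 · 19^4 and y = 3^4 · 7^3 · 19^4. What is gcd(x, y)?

min exponent per shared prime: 7 · 19^4 = 912247

912247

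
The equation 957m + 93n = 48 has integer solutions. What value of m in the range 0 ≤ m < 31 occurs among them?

19

Reduce mod 93: 957m ≡ 48 (mod 93). With g = gcd(957, 93) = 3 dividing 48, divide through: 319m ≡ 16 (mod 31).
Since gcd(319, 31) = 1, m ≡ 16·(319)⁻¹ ≡ 19 (mod 31). Smallest non-negative: 19.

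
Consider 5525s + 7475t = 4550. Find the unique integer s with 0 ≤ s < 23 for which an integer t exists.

Reduce mod 7475: 5525s ≡ 4550 (mod 7475). With g = gcd(5525, 7475) = 325 dividing 4550, divide through: 17s ≡ 14 (mod 23).
Since gcd(17, 23) = 1, s ≡ 14·(17)⁻¹ ≡ 13 (mod 23). Smallest non-negative: 13.

13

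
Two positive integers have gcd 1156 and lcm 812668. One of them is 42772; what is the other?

m·n = gcd·lcm = 1156·812668 = 939444208, so n = 939444208/42772 = 21964.

21964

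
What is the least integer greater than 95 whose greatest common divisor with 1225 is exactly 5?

110

Multiples of 5 above 95: 5·20, 5·21, … . Need the cofactor coprime to 1225/5 = 245.
Checking s = 20, 21, … the first with gcd(s, 245) = 1 is s = 22, giving 110.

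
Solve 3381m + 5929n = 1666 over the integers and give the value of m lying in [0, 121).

Euclid: 5929 = 1·3381 + 2548; 3381 = 1·2548 + 833; 2548 = 3·833 + 49; 833 = 17·49 + 0 → gcd = 49; 1666 = 49·34.
Back-substitution yields 3381·(-7) + 5929·(4) = 49, so one solution is m = -7·34 = -238, n = 4·34 = 136.
Solutions in m differ by 5929/49 = 121; the one in [0, 121) is -238 mod 121 = 4.

4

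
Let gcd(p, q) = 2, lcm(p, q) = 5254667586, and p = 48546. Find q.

Using pq = gcd(p,q)·lcm(p,q) = 2·5254667586 = 10509335172, we get q = 10509335172/48546 = 216482.

216482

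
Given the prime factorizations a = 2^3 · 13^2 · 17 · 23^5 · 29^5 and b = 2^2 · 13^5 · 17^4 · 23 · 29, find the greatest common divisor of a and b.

min exponent per shared prime: 2^2 · 13^2 · 17 · 23 · 29 = 7665164

7665164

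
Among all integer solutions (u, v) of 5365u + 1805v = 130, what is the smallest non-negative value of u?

214

gcd(5365, 1805) = 5 (Euclid: 5365 = 2·1805 + 1755; 1805 = 1·1755 + 50; 1755 = 35·50 + 5; 50 = 10·5 + 0), and 5 | 130.
Extended Euclid: 5365·(36) + 1805·(-107) = 5. Scale by 26: u₀ = 936.
General solution u = u₀ + 361t; reducing mod 361 gives u = 214 (and v = -636).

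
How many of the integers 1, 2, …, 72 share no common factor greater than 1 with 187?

187 = 11·17. Inclusion–exclusion on these primes:
72 − ⌊72/11⌋ − ⌊72/17⌋ + ⌊72/187⌋ = 62

62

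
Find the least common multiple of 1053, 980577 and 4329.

326532141

lcm(1053, 980577) = 1053·980577/gcd = 1032547581/117 = 8825193
lcm(8825193, 4329) = 8825193·4329/gcd = 38204260497/117 = 326532141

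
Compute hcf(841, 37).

Euclid: 841 = 22·37 + 27; 37 = 1·27 + 10; 27 = 2·10 + 7; 10 = 1·7 + 3; 7 = 2·3 + 1; 3 = 3·1 + 0. Last nonzero remainder: 1.

1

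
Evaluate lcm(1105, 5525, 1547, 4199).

lcm(1105, 5525) = 1105·5525/gcd = 6105125/1105 = 5525
lcm(5525, 1547) = 5525·1547/gcd = 8547175/221 = 38675
lcm(38675, 4199) = 38675·4199/gcd = 162396325/221 = 734825

734825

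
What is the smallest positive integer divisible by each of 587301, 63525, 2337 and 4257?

113610544722675

587301 = 3 · 11 · 13 · 37²; 63525 = 3 · 5² · 7 · 11²; 2337 = 3 · 19 · 41; 4257 = 3² · 11 · 43
lcm takes max exponent of each prime: 3² · 5² · 7 · 11² · 13 · 19 · 37² · 41 · 43 = 113610544722675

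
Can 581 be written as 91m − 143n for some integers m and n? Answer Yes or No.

gcd(91, 143): 143 = 1·91 + 52; 91 = 1·52 + 39; 52 = 1·39 + 13; 39 = 3·13 + 0 → 13
13 does not divide 581, so a solution does not exist.

No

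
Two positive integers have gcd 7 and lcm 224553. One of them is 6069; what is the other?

259

Using ab = gcd(a,b)·lcm(a,b) = 7·224553 = 1571871, we get b = 1571871/6069 = 259.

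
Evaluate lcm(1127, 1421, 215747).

143903249

1127 = 7² · 23; 1421 = 7² · 29; 215747 = 7³ · 17 · 37
lcm takes max exponent of each prime: 7³ · 17 · 23 · 29 · 37 = 143903249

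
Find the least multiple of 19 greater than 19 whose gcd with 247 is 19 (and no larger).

247 = 19·13. Any m with gcd(m, 247) = 19 is a multiple of 19, say 19s, with s coprime to 13.
Need s > 19/19, so s ≥ 2. First s ≥ 2 with gcd(s, 13) = 1 is s = 2. Thus m = 19·2 = 38.

38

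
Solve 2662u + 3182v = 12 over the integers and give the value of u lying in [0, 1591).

771

Euclid: 3182 = 1·2662 + 520; 2662 = 5·520 + 62; 520 = 8·62 + 24; 62 = 2·24 + 14; 24 = 1·14 + 10; 14 = 1·10 + 4; 10 = 2·4 + 2; 4 = 2·2 + 0 → gcd = 2; 12 = 2·6.
Back-substitution yields 2662·(-667) + 3182·(558) = 2, so one solution is u = -667·6 = -4002, v = 558·6 = 3348.
Solutions in u differ by 3182/2 = 1591; the one in [0, 1591) is -4002 mod 1591 = 771.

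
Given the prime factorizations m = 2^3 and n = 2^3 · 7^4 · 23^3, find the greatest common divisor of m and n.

8

min exponent per shared prime: 2^3 = 8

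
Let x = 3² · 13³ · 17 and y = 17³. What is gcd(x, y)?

min exponent per shared prime: 17 = 17

17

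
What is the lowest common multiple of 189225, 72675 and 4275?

189225 = 3² · 5² · 29²; 72675 = 3² · 5² · 17 · 19; 4275 = 3² · 5² · 19
lcm takes max exponent of each prime: 3² · 5² · 17 · 19 · 29² = 61119675

61119675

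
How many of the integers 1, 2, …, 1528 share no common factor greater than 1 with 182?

604

Prime factors of 182: 2, 7, 13. Count integers ≤ 1528 divisible by none of them.
By inclusion–exclusion: 1528 − ⌊1528/2⌋ − ⌊1528/7⌋ − ⌊1528/13⌋ + ⌊1528/14⌋ + ⌊1528/26⌋ + ⌊1528/91⌋ − ⌊1528/182⌋ = 604.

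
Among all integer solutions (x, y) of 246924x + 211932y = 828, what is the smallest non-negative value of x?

1496

gcd(246924, 211932) = 36 (Euclid: 246924 = 1·211932 + 34992; 211932 = 6·34992 + 1980; 34992 = 17·1980 + 1332; 1980 = 1·1332 + 648; 1332 = 2·648 + 36; 648 = 18·36 + 0), and 36 | 828.
Extended Euclid: 246924·(321) + 211932·(-374) = 36. Scale by 23: x₀ = 7383.
General solution x = x₀ + 5887t; reducing mod 5887 gives x = 1496 (and y = -1743).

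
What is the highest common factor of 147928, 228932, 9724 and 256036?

44

gcd(147928, 228932): 228932 = 1·147928 + 81004; 147928 = 1·81004 + 66924; 81004 = 1·66924 + 14080; 66924 = 4·14080 + 10604; 14080 = 1·10604 + 3476; 10604 = 3·3476 + 176; 3476 = 19·176 + 132; 176 = 1·132 + 44; 132 = 3·44 + 0 → 44
gcd(44, 9724): 9724 = 221·44 + 0 → 44
gcd(44, 256036): 256036 = 5819·44 + 0 → 44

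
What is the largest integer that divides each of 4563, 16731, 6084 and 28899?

gcd(4563, 16731): 16731 = 3·4563 + 3042; 4563 = 1·3042 + 1521; 3042 = 2·1521 + 0 → 1521
gcd(1521, 6084): 6084 = 4·1521 + 0 → 1521
gcd(1521, 28899): 28899 = 19·1521 + 0 → 1521

1521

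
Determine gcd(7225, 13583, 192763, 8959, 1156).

7225 = 5² · 17²; 13583 = 17² · 47; 192763 = 17² · 23 · 29; 8959 = 17² · 31; 1156 = 2² · 17²
gcd takes min exponent of each prime: 17² = 289

289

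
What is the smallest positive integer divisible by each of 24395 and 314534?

24395 = 5 · 7 · 17 · 41; 314534 = 2 · 11 · 17 · 29²
max exponents: 2 · 5 · 7 · 11 · 17 · 29² · 41 = 451356290

451356290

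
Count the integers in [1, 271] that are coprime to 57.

57 = 3·19. Inclusion–exclusion on these primes:
271 − ⌊271/3⌋ − ⌊271/19⌋ + ⌊271/57⌋ = 171

171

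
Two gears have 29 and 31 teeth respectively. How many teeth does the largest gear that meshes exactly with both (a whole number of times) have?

29 = 29
31 = 31
Common: 1 = 1

1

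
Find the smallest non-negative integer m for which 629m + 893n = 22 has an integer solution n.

372

gcd(629, 893) = 1 (Euclid: 893 = 1·629 + 264; 629 = 2·264 + 101; 264 = 2·101 + 62; 101 = 1·62 + 39; 62 = 1·39 + 23; 39 = 1·23 + 16; 23 = 1·16 + 7; 16 = 2·7 + 2; 7 = 3·2 + 1; 2 = 2·1 + 0), and 1 | 22.
Extended Euclid: 629·(-389) + 893·(274) = 1. Scale by 22: m₀ = -8558.
General solution m = m₀ + 893t; reducing mod 893 gives m = 372 (and n = -262).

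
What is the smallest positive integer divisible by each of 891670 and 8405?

gcd first: 891670 = 106·8405 + 740; 8405 = 11·740 + 265; 740 = 2·265 + 210; 265 = 1·210 + 55; 210 = 3·55 + 45; 55 = 1·45 + 10; 45 = 4·10 + 5; 10 = 2·5 + 0 → gcd = 5
lcm = 891670·8405/gcd = 7494486350/5 = 1498897270

1498897270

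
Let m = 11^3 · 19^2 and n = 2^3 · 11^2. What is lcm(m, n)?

max exponent per prime: 2^3 · 11^3 · 19^2 = 3843928

3843928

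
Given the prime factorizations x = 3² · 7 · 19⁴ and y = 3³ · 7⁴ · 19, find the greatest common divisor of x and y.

min exponent per shared prime: 3² · 7 · 19 = 1197

1197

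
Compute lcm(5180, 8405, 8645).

5180 = 2² · 5 · 7 · 37; 8405 = 5 · 41²; 8645 = 5 · 7 · 13 · 19
lcm takes max exponent of each prime: 2² · 5 · 7 · 13 · 19 · 37 · 41² = 2150772260

2150772260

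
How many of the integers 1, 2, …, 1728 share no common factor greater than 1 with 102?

542

Prime factors of 102: 2, 3, 17. Count integers ≤ 1728 divisible by none of them.
By inclusion–exclusion: 1728 − ⌊1728/2⌋ − ⌊1728/3⌋ − ⌊1728/17⌋ + ⌊1728/6⌋ + ⌊1728/34⌋ + ⌊1728/51⌋ − ⌊1728/102⌋ = 542.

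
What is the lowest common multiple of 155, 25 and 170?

155 = 5 · 31; 25 = 5²; 170 = 2 · 5 · 17
lcm takes max exponent of each prime: 2 · 5² · 17 · 31 = 26350

26350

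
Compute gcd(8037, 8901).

8037 = 3² · 19 · 47
8901 = 3² · 23 · 43
Common: 3² = 9

9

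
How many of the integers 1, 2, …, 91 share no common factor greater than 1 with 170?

35

170 = 2·5·17. Inclusion–exclusion on these primes:
91 − ⌊91/2⌋ − ⌊91/5⌋ − ⌊91/17⌋ + ⌊91/10⌋ + ⌊91/34⌋ + ⌊91/85⌋ − ⌊91/170⌋ = 35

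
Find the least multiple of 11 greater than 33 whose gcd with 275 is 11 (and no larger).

275 = 11·25. Any a with gcd(a, 275) = 11 is a multiple of 11, say 11s, with s coprime to 25.
Need s > 33/11, so s ≥ 4. First s ≥ 4 with gcd(s, 25) = 1 is s = 4. Thus a = 11·4 = 44.

44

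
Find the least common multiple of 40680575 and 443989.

81727275175

40680575 = 5² · 13 · 17 · 37 · 199; 443989 = 7² · 13 · 17 · 41
max exponents: 5² · 7² · 13 · 17 · 37 · 41 · 199 = 81727275175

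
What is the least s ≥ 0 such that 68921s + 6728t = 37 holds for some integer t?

1517

Euclid: 68921 = 10·6728 + 1641; 6728 = 4·1641 + 164; 1641 = 10·164 + 1; 164 = 164·1 + 0 → gcd = 1; 37 = 1·37.
Back-substitution yields 68921·(41) + 6728·(-420) = 1, so one solution is s = 41·37 = 1517, t = -420·37 = -15540.
Solutions in s differ by 6728/1 = 6728; the one in [0, 6728) is 1517 mod 6728 = 1517.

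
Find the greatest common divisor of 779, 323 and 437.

19

gcd(779, 323): 779 = 2·323 + 133; 323 = 2·133 + 57; 133 = 2·57 + 19; 57 = 3·19 + 0 → 19
gcd(19, 437): 437 = 23·19 + 0 → 19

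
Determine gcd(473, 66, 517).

gcd(473, 66): 473 = 7·66 + 11; 66 = 6·11 + 0 → 11
gcd(11, 517): 517 = 47·11 + 0 → 11

11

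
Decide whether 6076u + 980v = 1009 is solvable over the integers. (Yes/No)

No

By Bézout, 6076u + 980v = 1009 has integer solutions iff gcd(6076, 980) | 1009.
Euclid: 6076 = 6·980 + 196; 980 = 5·196 + 0. gcd = 196; 1009 mod 196 = 29. No.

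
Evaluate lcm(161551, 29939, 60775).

102314287075

161551 = 13 · 17² · 43; 29939 = 7² · 13 · 47; 60775 = 5² · 11 · 13 · 17
lcm takes max exponent of each prime: 5² · 7² · 11 · 13 · 17² · 43 · 47 = 102314287075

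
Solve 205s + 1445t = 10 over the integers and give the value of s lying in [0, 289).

282

Reduce mod 1445: 205s ≡ 10 (mod 1445). With g = gcd(205, 1445) = 5 dividing 10, divide through: 41s ≡ 2 (mod 289).
Since gcd(41, 289) = 1, s ≡ 2·(41)⁻¹ ≡ 282 (mod 289). Smallest non-negative: 282.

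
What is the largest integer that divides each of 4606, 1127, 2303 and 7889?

gcd(4606, 1127): 4606 = 4·1127 + 98; 1127 = 11·98 + 49; 98 = 2·49 + 0 → 49
gcd(49, 2303): 2303 = 47·49 + 0 → 49
gcd(49, 7889): 7889 = 161·49 + 0 → 49

49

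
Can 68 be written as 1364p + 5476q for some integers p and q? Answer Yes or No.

gcd(1364, 5476): 5476 = 4·1364 + 20; 1364 = 68·20 + 4; 20 = 5·4 + 0 → 4
4 divides 68, so a solution exists.

Yes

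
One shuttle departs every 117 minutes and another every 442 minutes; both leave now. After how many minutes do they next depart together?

3978

gcd first: 442 = 3·117 + 91; 117 = 1·91 + 26; 91 = 3·26 + 13; 26 = 2·13 + 0 → gcd = 13
lcm = 117·442/gcd = 51714/13 = 3978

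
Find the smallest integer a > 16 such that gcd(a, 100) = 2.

18

gcd(a, 100) = 2 forces 2 | a; write a = 2s. Then gcd(2s, 2·50) = 2·gcd(s, 50), so need gcd(s, 50) = 1.
2s > 16 gives s ≥ 9. The least s ≥ 9 coprime to 50 is 9, so a = 2·9 = 18.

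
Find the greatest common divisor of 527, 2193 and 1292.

gcd(527, 2193): 2193 = 4·527 + 85; 527 = 6·85 + 17; 85 = 5·17 + 0 → 17
gcd(17, 1292): 1292 = 76·17 + 0 → 17

17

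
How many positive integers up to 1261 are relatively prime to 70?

70 = 2·5·7. Inclusion–exclusion on these primes:
1261 − ⌊1261/2⌋ − ⌊1261/5⌋ − ⌊1261/7⌋ + ⌊1261/10⌋ + ⌊1261/14⌋ + ⌊1261/35⌋ − ⌊1261/70⌋ = 433

433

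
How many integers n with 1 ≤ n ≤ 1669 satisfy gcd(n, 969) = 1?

993

969 = 3·17·19. Inclusion–exclusion on these primes:
1669 − ⌊1669/3⌋ − ⌊1669/17⌋ − ⌊1669/19⌋ + ⌊1669/51⌋ + ⌊1669/57⌋ + ⌊1669/323⌋ − ⌊1669/969⌋ = 993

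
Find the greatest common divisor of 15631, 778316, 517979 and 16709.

gcd(15631, 778316): 778316 = 49·15631 + 12397; 15631 = 1·12397 + 3234; 12397 = 3·3234 + 2695; 3234 = 1·2695 + 539; 2695 = 5·539 + 0 → 539
gcd(539, 517979): 517979 = 961·539 + 0 → 539
gcd(539, 16709): 16709 = 31·539 + 0 → 539

539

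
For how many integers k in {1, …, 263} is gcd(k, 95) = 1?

200

Prime factors of 95: 5, 19. Count integers ≤ 263 divisible by none of them.
By inclusion–exclusion: 263 − ⌊263/5⌋ − ⌊263/19⌋ + ⌊263/95⌋ = 200.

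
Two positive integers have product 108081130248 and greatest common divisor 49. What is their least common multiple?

2205737352

gcd·lcm = product, so lcm = 108081130248/49 = 2205737352.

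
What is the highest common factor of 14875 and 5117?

Euclid: 14875 = 2·5117 + 4641; 5117 = 1·4641 + 476; 4641 = 9·476 + 357; 476 = 1·357 + 119; 357 = 3·119 + 0. Last nonzero remainder: 119.

119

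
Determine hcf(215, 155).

5

Euclid: 215 = 1·155 + 60; 155 = 2·60 + 35; 60 = 1·35 + 25; 35 = 1·25 + 10; 25 = 2·10 + 5; 10 = 2·5 + 0. Last nonzero remainder: 5.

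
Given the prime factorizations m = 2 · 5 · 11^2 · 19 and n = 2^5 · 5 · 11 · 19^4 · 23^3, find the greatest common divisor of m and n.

2090

min exponent per shared prime: 2 · 5 · 11 · 19 = 2090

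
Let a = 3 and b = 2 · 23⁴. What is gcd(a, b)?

min exponent per shared prime: (none) = 1

1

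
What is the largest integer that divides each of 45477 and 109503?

9

Euclid: 109503 = 2·45477 + 18549; 45477 = 2·18549 + 8379; 18549 = 2·8379 + 1791; 8379 = 4·1791 + 1215; 1791 = 1·1215 + 576; 1215 = 2·576 + 63; 576 = 9·63 + 9; 63 = 7·9 + 0. Last nonzero remainder: 9.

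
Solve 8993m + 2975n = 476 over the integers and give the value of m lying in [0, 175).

7

Reduce mod 2975: 8993m ≡ 476 (mod 2975). With g = gcd(8993, 2975) = 17 dividing 476, divide through: 529m ≡ 28 (mod 175).
Since gcd(529, 175) = 1, m ≡ 28·(529)⁻¹ ≡ 7 (mod 175). Smallest non-negative: 7.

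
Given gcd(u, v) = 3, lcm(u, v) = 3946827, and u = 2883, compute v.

u·v = gcd·lcm = 3·3946827 = 11840481, so v = 11840481/2883 = 4107.

4107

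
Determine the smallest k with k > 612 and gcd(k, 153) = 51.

663

gcd(k, 153) = 51 forces 51 | k; write k = 51s. Then gcd(51s, 51·3) = 51·gcd(s, 3), so need gcd(s, 3) = 1.
51s > 612 gives s ≥ 13. The least s ≥ 13 coprime to 3 is 13, so k = 51·13 = 663.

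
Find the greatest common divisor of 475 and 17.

Euclid: 475 = 27·17 + 16; 17 = 1·16 + 1; 16 = 16·1 + 0. Last nonzero remainder: 1.

1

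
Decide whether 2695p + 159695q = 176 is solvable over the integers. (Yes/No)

No

gcd(2695, 159695): 159695 = 59·2695 + 690; 2695 = 3·690 + 625; 690 = 1·625 + 65; 625 = 9·65 + 40; 65 = 1·40 + 25; 40 = 1·25 + 15; 25 = 1·15 + 10; 15 = 1·10 + 5; 10 = 2·5 + 0 → 5
5 does not divide 176, so a solution does not exist.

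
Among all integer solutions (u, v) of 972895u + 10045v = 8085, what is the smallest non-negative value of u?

Euclid: 972895 = 96·10045 + 8575; 10045 = 1·8575 + 1470; 8575 = 5·1470 + 1225; 1470 = 1·1225 + 245; 1225 = 5·245 + 0 → gcd = 245; 8085 = 245·33.
Back-substitution yields 972895·(-7) + 10045·(678) = 245, so one solution is u = -7·33 = -231, v = 678·33 = 22374.
Solutions in u differ by 10045/245 = 41; the one in [0, 41) is -231 mod 41 = 15.

15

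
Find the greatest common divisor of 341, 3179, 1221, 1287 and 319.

11

341 = 11 · 31; 3179 = 11 · 17²; 1221 = 3 · 11 · 37; 1287 = 3² · 11 · 13; 319 = 11 · 29
gcd takes min exponent of each prime: 11 = 11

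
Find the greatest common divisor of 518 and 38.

518 = 2 · 7 · 37
38 = 2 · 19
Common: 2 = 2

2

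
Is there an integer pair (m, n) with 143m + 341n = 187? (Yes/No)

Yes

By Bézout, 143m + 341n = 187 has integer solutions iff gcd(143, 341) | 187.
Euclid: 341 = 2·143 + 55; 143 = 2·55 + 33; 55 = 1·33 + 22; 33 = 1·22 + 11; 22 = 2·11 + 0. gcd = 11; 187 mod 11 = 0. Yes.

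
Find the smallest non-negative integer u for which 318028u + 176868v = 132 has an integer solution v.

Reduce mod 176868: 318028u ≡ 132 (mod 176868). With g = gcd(318028, 176868) = 4 dividing 132, divide through: 79507u ≡ 33 (mod 44217).
Since gcd(79507, 44217) = 1, u ≡ 33·(79507)⁻¹ ≡ 43053 (mod 44217). Smallest non-negative: 43053.

43053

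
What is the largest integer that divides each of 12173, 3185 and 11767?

gcd(12173, 3185): 12173 = 3·3185 + 2618; 3185 = 1·2618 + 567; 2618 = 4·567 + 350; 567 = 1·350 + 217; 350 = 1·217 + 133; 217 = 1·133 + 84; 133 = 1·84 + 49; 84 = 1·49 + 35; 49 = 1·35 + 14; 35 = 2·14 + 7; 14 = 2·7 + 0 → 7
gcd(7, 11767): 11767 = 1681·7 + 0 → 7

7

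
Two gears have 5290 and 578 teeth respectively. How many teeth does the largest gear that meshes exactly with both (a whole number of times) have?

2

Euclid: 5290 = 9·578 + 88; 578 = 6·88 + 50; 88 = 1·50 + 38; 50 = 1·38 + 12; 38 = 3·12 + 2; 12 = 6·2 + 0. Last nonzero remainder: 2.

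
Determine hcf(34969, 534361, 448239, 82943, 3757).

gcd(34969, 534361): 534361 = 15·34969 + 9826; 34969 = 3·9826 + 5491; 9826 = 1·5491 + 4335; 5491 = 1·4335 + 1156; 4335 = 3·1156 + 867; 1156 = 1·867 + 289; 867 = 3·289 + 0 → 289
gcd(289, 448239): 448239 = 1551·289 + 0 → 289
gcd(289, 82943): 82943 = 287·289 + 0 → 289
gcd(289, 3757): 3757 = 13·289 + 0 → 289

289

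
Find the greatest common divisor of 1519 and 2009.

49

Euclid: 2009 = 1·1519 + 490; 1519 = 3·490 + 49; 490 = 10·49 + 0. Last nonzero remainder: 49.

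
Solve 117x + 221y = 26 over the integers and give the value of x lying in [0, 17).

4

Euclid: 221 = 1·117 + 104; 117 = 1·104 + 13; 104 = 8·13 + 0 → gcd = 13; 26 = 13·2.
Back-substitution yields 117·(2) + 221·(-1) = 13, so one solution is x = 2·2 = 4, y = -1·2 = -2.
Solutions in x differ by 221/13 = 17; the one in [0, 17) is 4 mod 17 = 4.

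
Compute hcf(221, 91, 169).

gcd(221, 91): 221 = 2·91 + 39; 91 = 2·39 + 13; 39 = 3·13 + 0 → 13
gcd(13, 169): 169 = 13·13 + 0 → 13

13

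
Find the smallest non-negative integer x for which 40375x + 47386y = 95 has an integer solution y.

1737

Reduce mod 47386: 40375x ≡ 95 (mod 47386). With g = gcd(40375, 47386) = 19 dividing 95, divide through: 2125x ≡ 5 (mod 2494).
Since gcd(2125, 2494) = 1, x ≡ 5·(2125)⁻¹ ≡ 1737 (mod 2494). Smallest non-negative: 1737.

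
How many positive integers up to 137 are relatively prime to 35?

Prime factors of 35: 5, 7. Count integers ≤ 137 divisible by none of them.
By inclusion–exclusion: 137 − ⌊137/5⌋ − ⌊137/7⌋ + ⌊137/35⌋ = 94.

94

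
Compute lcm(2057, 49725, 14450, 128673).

172042234650

2057 = 11² · 17; 49725 = 3² · 5² · 13 · 17; 14450 = 2 · 5² · 17²; 128673 = 3² · 17 · 29²
lcm takes max exponent of each prime: 2 · 3² · 5² · 11² · 13 · 17² · 29² = 172042234650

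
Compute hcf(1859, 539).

11

1859 = 11 · 13²
539 = 7² · 11
Common: 11 = 11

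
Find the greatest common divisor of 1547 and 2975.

Euclid: 2975 = 1·1547 + 1428; 1547 = 1·1428 + 119; 1428 = 12·119 + 0. Last nonzero remainder: 119.

119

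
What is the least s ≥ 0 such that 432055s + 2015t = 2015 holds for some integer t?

gcd(432055, 2015) = 65 (Euclid: 432055 = 214·2015 + 845; 2015 = 2·845 + 325; 845 = 2·325 + 195; 325 = 1·195 + 130; 195 = 1·130 + 65; 130 = 2·65 + 0), and 65 | 2015.
Extended Euclid: 432055·(12) + 2015·(-2573) = 65. Scale by 31: s₀ = 372.
General solution s = s₀ + 31k; reducing mod 31 gives s = 0 (and t = 1).

0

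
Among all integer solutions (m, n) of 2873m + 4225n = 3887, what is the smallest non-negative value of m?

19

gcd(2873, 4225) = 169 (Euclid: 4225 = 1·2873 + 1352; 2873 = 2·1352 + 169; 1352 = 8·169 + 0), and 169 | 3887.
Extended Euclid: 2873·(3) + 4225·(-2) = 169. Scale by 23: m₀ = 69.
General solution m = m₀ + 25t; reducing mod 25 gives m = 19 (and n = -12).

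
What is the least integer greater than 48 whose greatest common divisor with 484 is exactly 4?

gcd(x, 484) = 4 forces 4 | x; write x = 4s. Then gcd(4s, 4·121) = 4·gcd(s, 121), so need gcd(s, 121) = 1.
4s > 48 gives s ≥ 13. The least s ≥ 13 coprime to 121 is 13, so x = 4·13 = 52.

52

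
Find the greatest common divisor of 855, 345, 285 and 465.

15

gcd(855, 345): 855 = 2·345 + 165; 345 = 2·165 + 15; 165 = 11·15 + 0 → 15
gcd(15, 285): 285 = 19·15 + 0 → 15
gcd(15, 465): 465 = 31·15 + 0 → 15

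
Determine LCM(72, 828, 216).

lcm(72, 828) = 72·828/gcd = 59616/36 = 1656
lcm(1656, 216) = 1656·216/gcd = 357696/72 = 4968

4968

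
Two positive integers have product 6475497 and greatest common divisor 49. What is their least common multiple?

Since gcd(p,q)·lcm(p,q) = pq, lcm = 6475497/49 = 132153.

132153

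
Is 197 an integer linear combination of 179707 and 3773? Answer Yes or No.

By Bézout, 179707u − 3773v = 197 has integer solutions iff gcd(179707, 3773) | 197.
Euclid: 179707 = 47·3773 + 2376; 3773 = 1·2376 + 1397; 2376 = 1·1397 + 979; 1397 = 1·979 + 418; 979 = 2·418 + 143; 418 = 2·143 + 132; 143 = 1·132 + 11; 132 = 12·11 + 0. gcd = 11; 197 mod 11 = 10. No.

No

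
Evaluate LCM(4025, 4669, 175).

116725

4025 = 5² · 7 · 23; 4669 = 7 · 23 · 29; 175 = 5² · 7
lcm takes max exponent of each prime: 5² · 7 · 23 · 29 = 116725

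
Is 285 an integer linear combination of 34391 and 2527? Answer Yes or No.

No

gcd(34391, 2527): 34391 = 13·2527 + 1540; 2527 = 1·1540 + 987; 1540 = 1·987 + 553; 987 = 1·553 + 434; 553 = 1·434 + 119; 434 = 3·119 + 77; 119 = 1·77 + 42; 77 = 1·42 + 35; 42 = 1·35 + 7; 35 = 5·7 + 0 → 7
7 does not divide 285, so a solution does not exist.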